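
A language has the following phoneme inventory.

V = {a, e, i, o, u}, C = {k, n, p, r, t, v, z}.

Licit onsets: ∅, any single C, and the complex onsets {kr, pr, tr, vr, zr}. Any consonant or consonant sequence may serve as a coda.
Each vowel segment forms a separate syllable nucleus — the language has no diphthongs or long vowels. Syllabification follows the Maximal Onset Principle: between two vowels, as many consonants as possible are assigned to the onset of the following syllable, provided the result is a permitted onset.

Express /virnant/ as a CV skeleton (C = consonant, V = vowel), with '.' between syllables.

Vowels present: i, a; each is a nucleus, giving 2 syllables.
σ1/σ2 boundary: /rn/ — longest licit onset from the right is /n/, leaving /r/ as coda.
Putting it together: vir.nant.
Mapping each syllable to C/V: /vir/ → CVC, /nant/ → CVCC.

CVC.CVCC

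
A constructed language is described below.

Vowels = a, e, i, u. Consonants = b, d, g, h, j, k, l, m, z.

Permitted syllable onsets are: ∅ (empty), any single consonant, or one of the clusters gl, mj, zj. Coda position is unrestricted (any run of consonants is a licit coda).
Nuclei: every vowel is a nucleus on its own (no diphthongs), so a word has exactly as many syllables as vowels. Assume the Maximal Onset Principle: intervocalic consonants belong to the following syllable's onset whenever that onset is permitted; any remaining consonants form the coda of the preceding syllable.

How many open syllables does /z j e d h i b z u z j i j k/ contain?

The vowels are e, i, u, i — 4 nuclei, so 4 syllables.
V1 /e/ – V2 /i/: /dh/; trying suffixes from longest down, /h/ is the first permitted one, so coda /d/ | onset /h/.
V2 /i/ – V3 /u/: cluster /bz/ — the longest permitted-onset suffix is /z/; onset = /z/, preceding coda = /b/.
V3 /u/ – V4 /i/: /zj/ is a licit onset in full, so it all attaches to the next syllable.
So the parse is zjed.hib.zu.zjijk.
Classifying each syllable: /zjed/ (closed), /hib/ (closed), /zu/ (open), /zjijk/ (closed).
Open syllables: 1.

1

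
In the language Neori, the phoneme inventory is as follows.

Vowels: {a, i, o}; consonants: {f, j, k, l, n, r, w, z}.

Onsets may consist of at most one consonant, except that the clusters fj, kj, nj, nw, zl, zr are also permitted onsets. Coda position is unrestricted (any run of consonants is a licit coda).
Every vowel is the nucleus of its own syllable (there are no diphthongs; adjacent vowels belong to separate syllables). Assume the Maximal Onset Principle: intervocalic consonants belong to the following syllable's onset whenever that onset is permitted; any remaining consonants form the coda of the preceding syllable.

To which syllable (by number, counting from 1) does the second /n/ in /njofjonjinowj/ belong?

Nuclei (vowels): o, o, i, o → 4 syllables.
V1 /o/ – V2 /o/: /fj/ — entire cluster is a permitted onset → onset /fj/, coda ∅.
V2 /o/ – V3 /i/: /nj/ — entire cluster is a permitted onset → onset /nj/, coda ∅.
V3 /i/ – V4 /o/: just /n/ — single C goes to the following onset.
So the parse is njo.fjo.nji.nowj.
The second /n/ is in the onset of syllable 3 (/nji/).

3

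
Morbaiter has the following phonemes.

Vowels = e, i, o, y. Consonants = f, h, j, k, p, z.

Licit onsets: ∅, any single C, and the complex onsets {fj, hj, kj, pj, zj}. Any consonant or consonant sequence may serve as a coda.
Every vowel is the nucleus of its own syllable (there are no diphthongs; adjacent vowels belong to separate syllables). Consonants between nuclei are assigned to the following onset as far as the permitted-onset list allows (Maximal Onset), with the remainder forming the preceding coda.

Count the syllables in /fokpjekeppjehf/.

The vowels are o, e, e, e — 4 nuclei, so 4 syllables.

4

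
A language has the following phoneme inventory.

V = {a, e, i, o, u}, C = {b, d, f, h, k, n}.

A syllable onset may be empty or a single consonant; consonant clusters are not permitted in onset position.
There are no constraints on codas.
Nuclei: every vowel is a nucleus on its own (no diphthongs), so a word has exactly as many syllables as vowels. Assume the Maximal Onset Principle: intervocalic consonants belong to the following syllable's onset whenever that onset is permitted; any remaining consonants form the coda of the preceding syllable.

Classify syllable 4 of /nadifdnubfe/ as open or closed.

open

The vowels are a, i, u, e — 4 nuclei, so 4 syllables.
σ1/σ2 boundary: /d/ → onset of the next syllable (single consonants are always licit onsets).
σ2/σ3 boundary: /fdn/ — longest licit onset from the right is /n/, leaving /fd/ as coda.
σ3/σ4 boundary: cluster /bf/ — the longest permitted-onset suffix is /f/; onset = /f/, preceding coda = /b/.
Syllabification: na.difd.nub.fe.
Syllable 4 is /fe/; it ends in its nucleus with no coda, so it is open.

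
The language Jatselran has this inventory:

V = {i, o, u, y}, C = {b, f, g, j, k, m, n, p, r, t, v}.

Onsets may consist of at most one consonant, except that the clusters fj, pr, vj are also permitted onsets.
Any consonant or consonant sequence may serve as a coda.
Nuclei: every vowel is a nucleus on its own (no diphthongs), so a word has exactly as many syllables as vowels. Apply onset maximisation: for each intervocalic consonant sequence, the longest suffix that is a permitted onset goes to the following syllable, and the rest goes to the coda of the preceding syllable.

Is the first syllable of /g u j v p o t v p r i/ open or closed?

Vowels present: u, o, i; each is a nucleus, giving 3 syllables.
/u…o/ gap (V1→V2): /jvp/ — longest licit onset from the right is /p/, leaving /jv/ as coda.
/o…i/ gap (V2→V3): /tvpr/; trying suffixes from longest down, /pr/ is the first permitted one, so coda /tv/ | onset /pr/.
So the parse is gujv.potv.pri.
Syllable 1 is /gujv/ with coda /jv/, so it is closed.

closed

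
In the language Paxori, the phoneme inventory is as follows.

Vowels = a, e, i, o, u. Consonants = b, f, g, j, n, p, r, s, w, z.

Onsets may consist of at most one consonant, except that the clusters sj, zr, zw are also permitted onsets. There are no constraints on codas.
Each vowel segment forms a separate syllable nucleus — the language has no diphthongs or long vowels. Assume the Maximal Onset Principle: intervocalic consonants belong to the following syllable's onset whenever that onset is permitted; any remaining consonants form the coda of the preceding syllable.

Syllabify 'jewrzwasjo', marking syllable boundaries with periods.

jewr.zwa.sjo

The vowels are e, a, o — 3 nuclei, so 3 syllables.
/e…a/ gap (V1→V2): /wrzw/ splits as /wr/ + /zw/ (/zw/ is the longest suffix that is a licit onset).
/a…o/ gap (V2→V3): /sj/ is a licit onset in full, so it all attaches to the next syllable.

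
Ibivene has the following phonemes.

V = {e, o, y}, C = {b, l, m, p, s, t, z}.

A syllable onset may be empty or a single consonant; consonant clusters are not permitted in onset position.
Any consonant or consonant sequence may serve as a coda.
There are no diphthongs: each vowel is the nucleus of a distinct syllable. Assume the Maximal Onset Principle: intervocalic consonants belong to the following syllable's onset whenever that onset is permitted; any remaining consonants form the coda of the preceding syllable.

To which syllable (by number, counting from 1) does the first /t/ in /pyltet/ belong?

2

Nuclei (vowels): y, e → 2 syllables.
Between /y/ (V1) and /e/ (V2): /lt/; trying suffixes from longest down, /t/ is the first permitted one, so coda /l/ | onset /t/.
Syllabification: pyl.tet.
The first /t/ is in the onset of syllable 2 (/tet/).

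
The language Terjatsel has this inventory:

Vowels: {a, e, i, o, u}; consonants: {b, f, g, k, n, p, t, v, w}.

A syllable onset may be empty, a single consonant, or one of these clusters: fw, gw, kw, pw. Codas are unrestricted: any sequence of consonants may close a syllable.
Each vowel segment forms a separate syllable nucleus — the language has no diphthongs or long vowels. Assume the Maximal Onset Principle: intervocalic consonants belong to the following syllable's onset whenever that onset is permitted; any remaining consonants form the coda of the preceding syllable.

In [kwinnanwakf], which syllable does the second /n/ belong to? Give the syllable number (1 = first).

Vowels present: i, a, a; each is a nucleus, giving 3 syllables.
Between /i/ (V1) and /a/ (V2): cluster /nn/ — the longest permitted-onset suffix is /n/; onset = /n/, preceding coda = /n/.
Between /a/ (V2) and /a/ (V3): /nw/; trying suffixes from longest down, /w/ is the first permitted one, so coda /n/ | onset /w/.
Syllabification: kwin.nan.wakf.
The second /n/ is in the onset of syllable 2 (/nan/).

2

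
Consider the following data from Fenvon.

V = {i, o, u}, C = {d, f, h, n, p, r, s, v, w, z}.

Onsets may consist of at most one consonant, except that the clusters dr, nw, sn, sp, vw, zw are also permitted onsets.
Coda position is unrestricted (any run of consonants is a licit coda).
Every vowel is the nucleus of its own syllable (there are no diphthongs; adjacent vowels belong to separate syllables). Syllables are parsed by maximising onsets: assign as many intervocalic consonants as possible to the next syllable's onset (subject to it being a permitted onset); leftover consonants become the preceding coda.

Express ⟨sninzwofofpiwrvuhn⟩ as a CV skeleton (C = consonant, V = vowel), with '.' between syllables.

CCVC.CCV.CVC.CVCC.CVCC

Vowels present: i, o, o, i, u; each is a nucleus, giving 5 syllables.
/i…o/ gap (V1→V2): /nzw/ splits as /n/ + /zw/ (/zw/ is the longest suffix that is a licit onset).
/o…o/ gap (V2→V3): /f/ is a single consonant, so it becomes the next onset.
/o…i/ gap (V3→V4): cluster /fp/ — the longest permitted-onset suffix is /p/; onset = /p/, preceding coda = /f/.
/i…u/ gap (V4→V5): /wrv/; trying suffixes from longest down, /v/ is the first permitted one, so coda /wr/ | onset /v/.
Syllabification: snin.zwo.fof.piwr.vuhn.
Mapping each syllable to C/V: /snin/ → CCVC, /zwo/ → CCV, /fof/ → CVC, /piwr/ → CVCC, /vuhn/ → CVCC.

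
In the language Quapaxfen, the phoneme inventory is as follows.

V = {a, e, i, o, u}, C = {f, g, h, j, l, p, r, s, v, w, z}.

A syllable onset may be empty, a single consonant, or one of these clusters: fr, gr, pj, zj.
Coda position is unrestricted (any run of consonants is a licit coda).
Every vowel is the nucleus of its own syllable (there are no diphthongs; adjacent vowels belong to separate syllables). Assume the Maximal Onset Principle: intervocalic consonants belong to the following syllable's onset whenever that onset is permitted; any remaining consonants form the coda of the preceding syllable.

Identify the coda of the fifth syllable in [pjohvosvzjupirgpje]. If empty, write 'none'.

Vowels present: o, o, u, i, e; each is a nucleus, giving 5 syllables.
/o…o/ gap (V1→V2): /hv/ splits as /h/ + /v/ (/v/ is the longest suffix that is a licit onset).
/o…u/ gap (V2→V3): /svzj/ splits as /sv/ + /zj/ (/zj/ is the longest suffix that is a licit onset).
/u…i/ gap (V3→V4): /p/ is a single consonant, so it becomes the next onset.
/i…e/ gap (V4→V5): cluster /rgpj/ — the longest permitted-onset suffix is /pj/; onset = /pj/, preceding coda = /rg/.
Putting it together: pjoh.vosv.zju.pirg.pje.
Syllable 5 is /pje/: onset /pj/, nucleus /e/, coda ∅.

none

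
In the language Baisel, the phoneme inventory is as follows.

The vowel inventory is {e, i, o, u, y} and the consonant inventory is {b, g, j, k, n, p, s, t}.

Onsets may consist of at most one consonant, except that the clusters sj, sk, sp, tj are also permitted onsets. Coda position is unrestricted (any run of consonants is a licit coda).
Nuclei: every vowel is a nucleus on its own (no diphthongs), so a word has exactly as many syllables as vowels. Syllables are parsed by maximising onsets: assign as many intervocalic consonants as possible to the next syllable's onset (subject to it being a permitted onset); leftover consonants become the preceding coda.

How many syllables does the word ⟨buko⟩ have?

2

Vowels present: u, o; each is a nucleus, giving 2 syllables.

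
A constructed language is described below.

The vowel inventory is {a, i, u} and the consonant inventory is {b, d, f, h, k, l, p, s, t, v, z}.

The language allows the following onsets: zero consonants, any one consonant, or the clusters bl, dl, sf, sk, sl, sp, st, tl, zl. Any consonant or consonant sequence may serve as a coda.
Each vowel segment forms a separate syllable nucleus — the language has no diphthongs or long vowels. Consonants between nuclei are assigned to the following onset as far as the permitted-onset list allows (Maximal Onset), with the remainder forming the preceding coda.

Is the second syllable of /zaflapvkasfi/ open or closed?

Vowels present: a, a, a, i; each is a nucleus, giving 4 syllables.
Between /a/ (V1) and /a/ (V2): /fl/ — longest licit onset from the right is /l/, leaving /f/ as coda.
Between /a/ (V2) and /a/ (V3): /pvk/ — longest licit onset from the right is /k/, leaving /pv/ as coda.
Between /a/ (V3) and /i/ (V4): /sf/ — entire cluster is a permitted onset → onset /sf/, coda ∅.
Result: zaf.lapv.ka.sfi.
Syllable 2 is /lapv/ with coda /pv/, so it is closed.

closed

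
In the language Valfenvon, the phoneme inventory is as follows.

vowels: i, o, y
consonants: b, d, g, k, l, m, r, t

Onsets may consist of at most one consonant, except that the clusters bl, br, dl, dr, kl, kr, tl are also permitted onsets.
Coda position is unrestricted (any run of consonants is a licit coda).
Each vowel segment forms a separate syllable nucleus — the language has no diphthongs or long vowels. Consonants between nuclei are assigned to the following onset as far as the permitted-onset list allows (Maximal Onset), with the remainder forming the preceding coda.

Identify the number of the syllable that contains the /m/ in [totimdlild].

Vowels present: o, i, i; each is a nucleus, giving 3 syllables.
σ1/σ2 boundary: /t/ is a single consonant, so it becomes the next onset.
σ2/σ3 boundary: /mdl/; trying suffixes from longest down, /dl/ is the first permitted one, so coda /m/ | onset /dl/.
Result: to.tim.dlild.
The /m/ is in the coda of syllable 2 (/tim/).

2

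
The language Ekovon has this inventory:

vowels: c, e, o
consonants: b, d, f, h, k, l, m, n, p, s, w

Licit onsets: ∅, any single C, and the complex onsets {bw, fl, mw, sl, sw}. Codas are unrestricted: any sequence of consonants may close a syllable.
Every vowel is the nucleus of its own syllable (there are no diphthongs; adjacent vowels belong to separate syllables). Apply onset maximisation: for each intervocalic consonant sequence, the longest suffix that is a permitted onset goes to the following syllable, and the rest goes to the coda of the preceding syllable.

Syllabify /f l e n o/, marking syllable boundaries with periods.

fle.no

Vowels present: e, o; each is a nucleus, giving 2 syllables.
V1 /e/ – V2 /o/: /n/ → onset of the next syllable (single consonants are always licit onsets).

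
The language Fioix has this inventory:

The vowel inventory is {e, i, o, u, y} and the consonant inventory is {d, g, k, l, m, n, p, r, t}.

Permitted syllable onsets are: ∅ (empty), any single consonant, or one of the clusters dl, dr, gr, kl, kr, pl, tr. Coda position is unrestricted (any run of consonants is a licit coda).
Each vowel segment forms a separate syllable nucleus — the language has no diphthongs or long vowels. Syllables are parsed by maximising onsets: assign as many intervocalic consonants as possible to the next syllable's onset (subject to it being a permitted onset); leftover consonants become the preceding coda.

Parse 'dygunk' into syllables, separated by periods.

dy.gunk

The vowels are y, u — 2 nuclei, so 2 syllables.
/y…u/ gap (V1→V2): /g/ → onset of the next syllable (single consonants are always licit onsets).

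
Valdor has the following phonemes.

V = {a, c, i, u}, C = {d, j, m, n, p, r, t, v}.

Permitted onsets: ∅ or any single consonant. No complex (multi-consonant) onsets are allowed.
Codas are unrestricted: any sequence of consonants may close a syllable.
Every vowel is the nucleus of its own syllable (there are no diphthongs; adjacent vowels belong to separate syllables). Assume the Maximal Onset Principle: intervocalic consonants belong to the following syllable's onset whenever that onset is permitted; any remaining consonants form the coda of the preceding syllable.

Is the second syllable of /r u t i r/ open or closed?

The vowels are u, i — 2 nuclei, so 2 syllables.
/u…i/ gap (V1→V2): just /t/ — single C goes to the following onset.
Syllabification: ru.tir.
Syllable 2 is /tir/ with coda /r/, so it is closed.

closed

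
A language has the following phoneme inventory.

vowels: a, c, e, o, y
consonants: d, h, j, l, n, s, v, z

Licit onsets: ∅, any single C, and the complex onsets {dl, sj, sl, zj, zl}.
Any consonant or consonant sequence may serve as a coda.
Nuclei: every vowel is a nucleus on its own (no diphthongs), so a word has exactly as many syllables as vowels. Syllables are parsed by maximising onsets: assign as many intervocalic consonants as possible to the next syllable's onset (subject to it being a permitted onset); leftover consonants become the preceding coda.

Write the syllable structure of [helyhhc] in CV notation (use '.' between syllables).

Nuclei (vowels): e, y, c → 3 syllables.
σ1/σ2 boundary: /l/ → onset of the next syllable (single consonants are always licit onsets).
σ2/σ3 boundary: /hh/ splits as /h/ + /h/ (/h/ is the longest suffix that is a licit onset).
So the parse is he.lyh.hc.
Mapping each syllable to C/V: /he/ → CV, /lyh/ → CVC, /hc/ → CV.

CV.CVC.CV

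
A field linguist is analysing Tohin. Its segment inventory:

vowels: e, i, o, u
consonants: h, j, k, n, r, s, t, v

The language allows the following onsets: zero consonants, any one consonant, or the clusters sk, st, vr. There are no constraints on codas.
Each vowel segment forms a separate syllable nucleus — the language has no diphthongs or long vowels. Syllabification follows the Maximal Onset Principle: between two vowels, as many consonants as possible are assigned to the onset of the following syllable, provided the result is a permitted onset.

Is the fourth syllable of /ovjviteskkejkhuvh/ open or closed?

Vowels present: o, i, e, e, u; each is a nucleus, giving 5 syllables.
Between /o/ (V1) and /i/ (V2): /vjv/; trying suffixes from longest down, /v/ is the first permitted one, so coda /vj/ | onset /v/.
Between /i/ (V2) and /e/ (V3): /t/ → onset of the next syllable (single consonants are always licit onsets).
Between /e/ (V3) and /e/ (V4): cluster /skk/ — the longest permitted-onset suffix is /k/; onset = /k/, preceding coda = /sk/.
Between /e/ (V4) and /u/ (V5): /jkh/; trying suffixes from longest down, /h/ is the first permitted one, so coda /jk/ | onset /h/.
So the parse is ovj.vi.tesk.kejk.huvh.
Syllable 4 is /kejk/ with coda /jk/, so it is closed.

closed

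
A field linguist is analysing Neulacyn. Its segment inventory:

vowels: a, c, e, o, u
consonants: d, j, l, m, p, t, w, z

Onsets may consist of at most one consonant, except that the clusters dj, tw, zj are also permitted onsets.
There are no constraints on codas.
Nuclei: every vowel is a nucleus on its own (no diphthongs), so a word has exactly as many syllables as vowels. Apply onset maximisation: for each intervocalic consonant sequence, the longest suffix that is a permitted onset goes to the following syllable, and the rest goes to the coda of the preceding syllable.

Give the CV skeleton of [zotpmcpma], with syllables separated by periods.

Nuclei (vowels): o, c, a → 3 syllables.
σ1/σ2 boundary: /tpm/ splits as /tp/ + /m/ (/m/ is the longest suffix that is a licit onset).
σ2/σ3 boundary: cluster /pm/ — the longest permitted-onset suffix is /m/; onset = /m/, preceding coda = /p/.
So the parse is zotp.mcp.ma.
Mapping each syllable to C/V: /zotp/ → CVCC, /mcp/ → CVC, /ma/ → CV.

CVCC.CVC.CV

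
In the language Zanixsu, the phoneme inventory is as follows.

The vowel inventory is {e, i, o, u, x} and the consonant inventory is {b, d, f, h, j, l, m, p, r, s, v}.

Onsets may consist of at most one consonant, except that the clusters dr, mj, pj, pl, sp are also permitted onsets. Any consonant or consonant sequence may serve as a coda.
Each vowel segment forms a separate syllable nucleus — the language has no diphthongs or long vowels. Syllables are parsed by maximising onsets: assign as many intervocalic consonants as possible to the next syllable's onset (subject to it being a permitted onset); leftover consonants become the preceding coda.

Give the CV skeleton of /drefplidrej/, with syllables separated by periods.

Nuclei (vowels): e, i, e → 3 syllables.
/e…i/ gap (V1→V2): /fpl/ — longest licit onset from the right is /pl/, leaving /f/ as coda.
/i…e/ gap (V2→V3): /dr/ — entire cluster is a permitted onset → onset /dr/, coda ∅.
Result: dref.pli.drej.
Mapping each syllable to C/V: /dref/ → CCVC, /pli/ → CCV, /drej/ → CCVC.

CCVC.CCV.CCVC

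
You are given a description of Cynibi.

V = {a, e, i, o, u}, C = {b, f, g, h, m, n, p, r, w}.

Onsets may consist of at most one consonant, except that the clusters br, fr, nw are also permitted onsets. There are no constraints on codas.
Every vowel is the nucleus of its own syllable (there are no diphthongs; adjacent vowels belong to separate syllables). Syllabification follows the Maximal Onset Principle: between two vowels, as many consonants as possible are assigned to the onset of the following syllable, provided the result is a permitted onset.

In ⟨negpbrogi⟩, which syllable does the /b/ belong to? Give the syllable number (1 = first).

Vowels present: e, o, i; each is a nucleus, giving 3 syllables.
σ1/σ2 boundary: cluster /gpbr/ — the longest permitted-onset suffix is /br/; onset = /br/, preceding coda = /gp/.
σ2/σ3 boundary: /g/ → onset of the next syllable (single consonants are always licit onsets).
Result: negp.bro.gi.
The /b/ is in the onset of syllable 2 (/bro/).

2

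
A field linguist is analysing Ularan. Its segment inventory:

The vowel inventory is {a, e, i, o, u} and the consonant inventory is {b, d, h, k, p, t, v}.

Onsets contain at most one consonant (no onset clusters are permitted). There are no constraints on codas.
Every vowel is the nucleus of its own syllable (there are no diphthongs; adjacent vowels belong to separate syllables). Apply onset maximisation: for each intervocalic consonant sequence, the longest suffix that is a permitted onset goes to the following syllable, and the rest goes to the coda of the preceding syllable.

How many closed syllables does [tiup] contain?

1

The vowels are i, u — 2 nuclei, so 2 syllables.
/i…u/ gap (V1→V2): no consonants, so the boundary falls immediately after /i/.
Syllabification: ti.up.
Classifying each syllable: /ti/ (open), /up/ (closed).
Closed syllables: 1.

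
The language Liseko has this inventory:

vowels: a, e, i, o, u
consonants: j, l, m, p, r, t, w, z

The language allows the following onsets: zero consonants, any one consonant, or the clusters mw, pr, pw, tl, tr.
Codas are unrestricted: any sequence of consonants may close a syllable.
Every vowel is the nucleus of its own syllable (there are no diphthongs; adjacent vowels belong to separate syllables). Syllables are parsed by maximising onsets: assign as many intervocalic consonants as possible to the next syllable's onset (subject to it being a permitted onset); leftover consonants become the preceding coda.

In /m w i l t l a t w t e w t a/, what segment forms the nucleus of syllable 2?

The vowels are i, a, e, a — 4 nuclei, so 4 syllables.
The second nucleus (vowel 2 from the left) is /a/.

a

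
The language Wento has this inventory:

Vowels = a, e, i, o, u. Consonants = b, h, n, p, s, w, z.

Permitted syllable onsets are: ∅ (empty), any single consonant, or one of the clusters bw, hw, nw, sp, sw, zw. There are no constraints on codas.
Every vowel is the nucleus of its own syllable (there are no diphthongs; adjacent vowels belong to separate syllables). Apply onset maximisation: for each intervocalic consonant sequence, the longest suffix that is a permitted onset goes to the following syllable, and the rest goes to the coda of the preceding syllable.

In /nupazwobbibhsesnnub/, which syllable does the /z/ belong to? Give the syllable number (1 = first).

The vowels are u, a, o, i, e, u — 6 nuclei, so 6 syllables.
V1 /u/ – V2 /a/: /p/ → onset of the next syllable (single consonants are always licit onsets).
V2 /a/ – V3 /o/: /zw/ — entire cluster is a permitted onset → onset /zw/, coda ∅.
V3 /o/ – V4 /i/: cluster /bb/ — the longest permitted-onset suffix is /b/; onset = /b/, preceding coda = /b/.
V4 /i/ – V5 /e/: /bhs/; trying suffixes from longest down, /s/ is the first permitted one, so coda /bh/ | onset /s/.
V5 /e/ – V6 /u/: /snn/ splits as /sn/ + /n/ (/n/ is the longest suffix that is a licit onset).
Result: nu.pa.zwob.bibh.sesn.nub.
The /z/ is in the onset of syllable 3 (/zwob/).

3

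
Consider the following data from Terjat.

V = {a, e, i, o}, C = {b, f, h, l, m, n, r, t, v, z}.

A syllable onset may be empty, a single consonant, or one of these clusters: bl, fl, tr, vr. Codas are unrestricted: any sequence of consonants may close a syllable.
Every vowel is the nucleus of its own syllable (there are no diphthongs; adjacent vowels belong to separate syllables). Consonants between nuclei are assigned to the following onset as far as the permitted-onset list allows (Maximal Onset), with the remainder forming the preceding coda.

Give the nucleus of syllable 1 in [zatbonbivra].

Nuclei (vowels): a, o, i, a → 4 syllables.
The first nucleus (vowel 1 from the left) is /a/.

a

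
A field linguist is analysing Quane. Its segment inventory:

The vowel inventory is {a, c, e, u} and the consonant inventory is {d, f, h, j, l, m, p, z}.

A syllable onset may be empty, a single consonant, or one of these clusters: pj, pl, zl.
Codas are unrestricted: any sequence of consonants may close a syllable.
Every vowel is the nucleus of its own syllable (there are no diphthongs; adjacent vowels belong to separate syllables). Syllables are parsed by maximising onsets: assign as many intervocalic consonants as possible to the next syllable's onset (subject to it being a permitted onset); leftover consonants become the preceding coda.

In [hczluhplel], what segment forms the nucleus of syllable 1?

Nuclei (vowels): c, u, e → 3 syllables.
The first nucleus (vowel 1 from the left) is /c/.

c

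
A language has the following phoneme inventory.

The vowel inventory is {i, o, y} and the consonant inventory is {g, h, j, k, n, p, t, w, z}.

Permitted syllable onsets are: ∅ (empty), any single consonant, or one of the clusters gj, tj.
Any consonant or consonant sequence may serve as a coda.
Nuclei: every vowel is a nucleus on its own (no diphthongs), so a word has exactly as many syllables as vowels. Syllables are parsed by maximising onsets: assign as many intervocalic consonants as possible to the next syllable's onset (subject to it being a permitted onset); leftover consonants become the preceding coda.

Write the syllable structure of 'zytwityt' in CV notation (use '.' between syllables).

Nuclei (vowels): y, i, y → 3 syllables.
/y…i/ gap (V1→V2): cluster /tw/ — the longest permitted-onset suffix is /w/; onset = /w/, preceding coda = /t/.
/i…y/ gap (V2→V3): /t/ is a single consonant, so it becomes the next onset.
Putting it together: zyt.wi.tyt.
Mapping each syllable to C/V: /zyt/ → CVC, /wi/ → CV, /tyt/ → CVC.

CVC.CV.CVC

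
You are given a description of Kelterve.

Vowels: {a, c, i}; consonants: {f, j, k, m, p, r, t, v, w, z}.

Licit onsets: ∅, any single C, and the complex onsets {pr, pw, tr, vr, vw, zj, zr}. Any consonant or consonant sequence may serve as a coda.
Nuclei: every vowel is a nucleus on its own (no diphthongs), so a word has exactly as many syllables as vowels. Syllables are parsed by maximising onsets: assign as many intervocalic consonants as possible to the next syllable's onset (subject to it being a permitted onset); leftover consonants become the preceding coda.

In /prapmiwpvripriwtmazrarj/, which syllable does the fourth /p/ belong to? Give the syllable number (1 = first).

The vowels are a, i, i, i, a, a — 6 nuclei, so 6 syllables.
σ1/σ2 boundary: /pm/ — longest licit onset from the right is /m/, leaving /p/ as coda.
σ2/σ3 boundary: /wpvr/ splits as /wp/ + /vr/ (/vr/ is the longest suffix that is a licit onset).
σ3/σ4 boundary: /pr/ is a licit onset in full, so it all attaches to the next syllable.
σ4/σ5 boundary: cluster /wtm/ — the longest permitted-onset suffix is /m/; onset = /m/, preceding coda = /wt/.
σ5/σ6 boundary: /zr/ — entire cluster is a permitted onset → onset /zr/, coda ∅.
Result: prap.miwp.vri.priwt.ma.zrarj.
The fourth /p/ is in the onset of syllable 4 (/priwt/).

4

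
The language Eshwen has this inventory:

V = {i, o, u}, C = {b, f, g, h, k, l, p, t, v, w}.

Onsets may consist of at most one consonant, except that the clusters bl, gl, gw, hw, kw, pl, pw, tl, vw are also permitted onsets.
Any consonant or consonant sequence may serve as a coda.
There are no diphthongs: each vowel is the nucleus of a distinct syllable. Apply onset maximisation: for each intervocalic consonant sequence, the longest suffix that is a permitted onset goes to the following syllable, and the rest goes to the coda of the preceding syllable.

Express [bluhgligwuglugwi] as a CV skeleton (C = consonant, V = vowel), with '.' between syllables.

The vowels are u, i, u, u, i — 5 nuclei, so 5 syllables.
σ1/σ2 boundary: cluster /hgl/ — the longest permitted-onset suffix is /gl/; onset = /gl/, preceding coda = /h/.
σ2/σ3 boundary: /gw/ — entire cluster is a permitted onset → onset /gw/, coda ∅.
σ3/σ4 boundary: /gl/ — entire cluster is a permitted onset → onset /gl/, coda ∅.
σ4/σ5 boundary: cluster /gw/ — /gw/ is itself a permitted onset, so the whole cluster goes right; preceding coda = ∅.
So the parse is bluh.gli.gwu.glu.gwi.
Mapping each syllable to C/V: /bluh/ → CCVC, /gli/ → CCV, /gwu/ → CCV, /glu/ → CCV, /gwi/ → CCV.

CCVC.CCV.CCV.CCV.CCV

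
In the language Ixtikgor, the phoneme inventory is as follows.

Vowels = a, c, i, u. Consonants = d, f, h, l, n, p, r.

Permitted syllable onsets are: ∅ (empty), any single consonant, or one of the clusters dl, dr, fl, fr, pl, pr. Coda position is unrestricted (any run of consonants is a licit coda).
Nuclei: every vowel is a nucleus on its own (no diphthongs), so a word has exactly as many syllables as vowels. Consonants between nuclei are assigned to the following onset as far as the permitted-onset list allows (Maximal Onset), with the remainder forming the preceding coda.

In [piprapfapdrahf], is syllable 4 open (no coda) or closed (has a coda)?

Nuclei (vowels): i, a, a, a → 4 syllables.
/i…a/ gap (V1→V2): /pr/ is a licit onset in full, so it all attaches to the next syllable.
/a…a/ gap (V2→V3): /pf/ — longest licit onset from the right is /f/, leaving /p/ as coda.
/a…a/ gap (V3→V4): /pdr/ splits as /p/ + /dr/ (/dr/ is the longest suffix that is a licit onset).
Syllabification: pi.prap.fap.drahf.
Syllable 4 is /drahf/ with coda /hf/, so it is closed.

closed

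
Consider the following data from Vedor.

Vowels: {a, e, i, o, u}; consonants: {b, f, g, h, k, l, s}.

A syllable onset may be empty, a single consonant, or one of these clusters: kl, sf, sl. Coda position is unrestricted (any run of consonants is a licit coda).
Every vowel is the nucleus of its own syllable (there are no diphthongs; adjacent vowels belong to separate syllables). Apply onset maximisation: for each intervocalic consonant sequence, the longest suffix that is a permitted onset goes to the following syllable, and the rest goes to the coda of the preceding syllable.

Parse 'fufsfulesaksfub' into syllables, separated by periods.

Vowels present: u, u, e, a, u; each is a nucleus, giving 5 syllables.
/u…u/ gap (V1→V2): cluster /fsf/ — the longest permitted-onset suffix is /sf/; onset = /sf/, preceding coda = /f/.
/u…e/ gap (V2→V3): /l/ → onset of the next syllable (single consonants are always licit onsets).
/e…a/ gap (V3→V4): /s/ is a single consonant, so it becomes the next onset.
/a…u/ gap (V4→V5): cluster /ksf/ — the longest permitted-onset suffix is /sf/; onset = /sf/, preceding coda = /k/.

fuf.sfu.le.sak.sfub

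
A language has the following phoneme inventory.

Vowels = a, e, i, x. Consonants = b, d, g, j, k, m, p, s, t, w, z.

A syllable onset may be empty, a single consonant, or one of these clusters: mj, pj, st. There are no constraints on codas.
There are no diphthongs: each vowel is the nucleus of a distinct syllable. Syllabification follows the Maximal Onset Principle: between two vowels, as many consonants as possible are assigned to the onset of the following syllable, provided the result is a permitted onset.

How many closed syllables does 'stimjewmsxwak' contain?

The vowels are i, e, x, a — 4 nuclei, so 4 syllables.
Between /i/ (V1) and /e/ (V2): cluster /mj/ — /mj/ is itself a permitted onset, so the whole cluster goes right; preceding coda = ∅.
Between /e/ (V2) and /x/ (V3): /wms/; trying suffixes from longest down, /s/ is the first permitted one, so coda /wm/ | onset /s/.
Between /x/ (V3) and /a/ (V4): just /w/ — single C goes to the following onset.
Syllabification: sti.mjewm.sx.wak.
Classifying each syllable: /sti/ (open), /mjewm/ (closed), /sx/ (open), /wak/ (closed).
Closed syllables: 2.

2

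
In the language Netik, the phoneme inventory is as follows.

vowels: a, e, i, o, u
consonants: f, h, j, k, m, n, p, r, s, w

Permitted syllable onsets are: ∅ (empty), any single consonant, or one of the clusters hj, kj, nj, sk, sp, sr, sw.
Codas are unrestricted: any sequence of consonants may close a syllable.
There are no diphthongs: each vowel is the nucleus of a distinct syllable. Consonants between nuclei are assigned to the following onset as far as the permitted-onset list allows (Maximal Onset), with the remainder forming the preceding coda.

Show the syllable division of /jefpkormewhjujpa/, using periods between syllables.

The vowels are e, o, e, u, a — 5 nuclei, so 5 syllables.
σ1/σ2 boundary: /fpk/; trying suffixes from longest down, /k/ is the first permitted one, so coda /fp/ | onset /k/.
σ2/σ3 boundary: /rm/; trying suffixes from longest down, /m/ is the first permitted one, so coda /r/ | onset /m/.
σ3/σ4 boundary: cluster /whj/ — the longest permitted-onset suffix is /hj/; onset = /hj/, preceding coda = /w/.
σ4/σ5 boundary: cluster /jp/ — the longest permitted-onset suffix is /p/; onset = /p/, preceding coda = /j/.

jefp.kor.mew.hjuj.pa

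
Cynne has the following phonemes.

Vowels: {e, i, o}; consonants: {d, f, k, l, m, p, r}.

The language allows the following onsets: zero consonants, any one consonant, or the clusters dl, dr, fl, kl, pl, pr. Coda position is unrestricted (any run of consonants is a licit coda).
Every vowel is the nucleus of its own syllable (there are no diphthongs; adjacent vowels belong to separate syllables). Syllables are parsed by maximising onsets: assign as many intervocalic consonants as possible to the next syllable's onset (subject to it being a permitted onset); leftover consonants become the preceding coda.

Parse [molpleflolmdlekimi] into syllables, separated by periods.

Nuclei (vowels): o, e, o, e, i, i → 6 syllables.
/o…e/ gap (V1→V2): /lpl/; trying suffixes from longest down, /pl/ is the first permitted one, so coda /l/ | onset /pl/.
/e…o/ gap (V2→V3): /fl/ — entire cluster is a permitted onset → onset /fl/, coda ∅.
/o…e/ gap (V3→V4): /lmdl/ splits as /lm/ + /dl/ (/dl/ is the longest suffix that is a licit onset).
/e…i/ gap (V4→V5): /k/ is a single consonant, so it becomes the next onset.
/i…i/ gap (V5→V6): /m/ is a single consonant, so it becomes the next onset.

mol.ple.flolm.dle.ki.mi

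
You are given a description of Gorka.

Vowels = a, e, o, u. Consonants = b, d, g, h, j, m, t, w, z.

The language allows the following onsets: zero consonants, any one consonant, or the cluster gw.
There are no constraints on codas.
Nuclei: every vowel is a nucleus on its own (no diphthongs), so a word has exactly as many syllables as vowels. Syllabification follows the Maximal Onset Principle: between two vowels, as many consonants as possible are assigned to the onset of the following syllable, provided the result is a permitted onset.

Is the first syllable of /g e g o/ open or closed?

Vowels present: e, o; each is a nucleus, giving 2 syllables.
V1 /e/ – V2 /o/: just /g/ — single C goes to the following onset.
Syllabification: ge.go.
Syllable 1 is /ge/; it ends in its nucleus with no coda, so it is open.

open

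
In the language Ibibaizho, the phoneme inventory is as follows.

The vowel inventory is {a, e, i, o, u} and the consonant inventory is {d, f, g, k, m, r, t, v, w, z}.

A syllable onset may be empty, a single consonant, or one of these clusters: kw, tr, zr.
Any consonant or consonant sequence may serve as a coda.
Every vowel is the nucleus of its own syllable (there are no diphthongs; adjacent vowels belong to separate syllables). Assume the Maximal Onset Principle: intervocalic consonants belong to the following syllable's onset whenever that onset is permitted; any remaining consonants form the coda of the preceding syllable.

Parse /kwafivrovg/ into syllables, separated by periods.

The vowels are a, i, o — 3 nuclei, so 3 syllables.
/a…i/ gap (V1→V2): /f/ → onset of the next syllable (single consonants are always licit onsets).
/i…o/ gap (V2→V3): /vr/ splits as /v/ + /r/ (/r/ is the longest suffix that is a licit onset).

kwa.fiv.rovg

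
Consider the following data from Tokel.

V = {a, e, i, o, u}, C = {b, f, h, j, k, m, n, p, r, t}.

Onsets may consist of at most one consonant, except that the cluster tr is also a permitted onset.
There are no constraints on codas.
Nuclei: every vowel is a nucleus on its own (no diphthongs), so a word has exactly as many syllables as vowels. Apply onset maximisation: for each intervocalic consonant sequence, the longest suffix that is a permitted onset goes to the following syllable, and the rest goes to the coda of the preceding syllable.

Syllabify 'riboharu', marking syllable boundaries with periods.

The vowels are i, o, a, u — 4 nuclei, so 4 syllables.
Between /i/ (V1) and /o/ (V2): /b/ → onset of the next syllable (single consonants are always licit onsets).
Between /o/ (V2) and /a/ (V3): /h/ is a single consonant, so it becomes the next onset.
Between /a/ (V3) and /u/ (V4): just /r/ — single C goes to the following onset.

ri.bo.ha.ru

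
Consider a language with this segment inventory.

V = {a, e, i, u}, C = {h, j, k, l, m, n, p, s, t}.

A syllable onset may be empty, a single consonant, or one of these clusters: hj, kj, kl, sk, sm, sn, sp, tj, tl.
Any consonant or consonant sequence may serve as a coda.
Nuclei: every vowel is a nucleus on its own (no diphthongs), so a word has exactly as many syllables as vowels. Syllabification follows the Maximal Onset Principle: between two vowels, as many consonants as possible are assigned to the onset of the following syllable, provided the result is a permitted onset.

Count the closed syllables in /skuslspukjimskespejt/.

3

Nuclei (vowels): u, u, i, e, e → 5 syllables.
/u…u/ gap (V1→V2): /slsp/ splits as /sl/ + /sp/ (/sp/ is the longest suffix that is a licit onset).
/u…i/ gap (V2→V3): cluster /kj/ — /kj/ is itself a permitted onset, so the whole cluster goes right; preceding coda = ∅.
/i…e/ gap (V3→V4): /msk/ splits as /m/ + /sk/ (/sk/ is the longest suffix that is a licit onset).
/e…e/ gap (V4→V5): /sp/ is a licit onset in full, so it all attaches to the next syllable.
Syllabification: skusl.spu.kjim.ske.spejt.
Classifying each syllable: /skusl/ (closed), /spu/ (open), /kjim/ (closed), /ske/ (open), /spejt/ (closed).
Closed syllables: 3.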